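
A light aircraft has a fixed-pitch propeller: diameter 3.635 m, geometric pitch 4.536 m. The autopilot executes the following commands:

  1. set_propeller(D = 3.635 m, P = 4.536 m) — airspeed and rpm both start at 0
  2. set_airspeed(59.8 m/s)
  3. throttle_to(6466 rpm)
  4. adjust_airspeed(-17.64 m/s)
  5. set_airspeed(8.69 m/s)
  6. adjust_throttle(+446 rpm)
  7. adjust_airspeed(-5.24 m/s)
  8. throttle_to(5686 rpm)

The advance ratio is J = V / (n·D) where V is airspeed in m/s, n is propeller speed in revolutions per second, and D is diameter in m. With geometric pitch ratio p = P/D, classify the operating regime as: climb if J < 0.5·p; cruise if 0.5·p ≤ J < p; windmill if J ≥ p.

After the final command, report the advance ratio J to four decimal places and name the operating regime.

set_propeller: D = 3.635 m, P = 4.536 m (p = P/D = 1.247868); state ← (V=0, rpm=0)
set_airspeed(59.8): V ← 59.8 m/s
throttle_to(6466): rpm ← 6466
adjust_airspeed(-17.64): V ← 59.8 -17.64 = 42.16 m/s
set_airspeed(8.69): V ← 8.69 m/s
adjust_throttle(+446): rpm ← 6466 +446 = 6912
adjust_airspeed(-5.24): V ← 8.69 -5.24 = 3.45 m/s
throttle_to(5686): rpm ← 5686
final state: V = 3.45 m/s, rpm = 5686 → n = rpm/60 = 94.766667 rev/s
J = V / (n·D) = 3.45 / (94.766667 × 3.635) = 0.010015
regime bands: climb J<0.6239 | cruise [0.6239, 1.2479) | windmill J≥1.2479
J = 0.0100 → climb

J = 0.0100, regime = climb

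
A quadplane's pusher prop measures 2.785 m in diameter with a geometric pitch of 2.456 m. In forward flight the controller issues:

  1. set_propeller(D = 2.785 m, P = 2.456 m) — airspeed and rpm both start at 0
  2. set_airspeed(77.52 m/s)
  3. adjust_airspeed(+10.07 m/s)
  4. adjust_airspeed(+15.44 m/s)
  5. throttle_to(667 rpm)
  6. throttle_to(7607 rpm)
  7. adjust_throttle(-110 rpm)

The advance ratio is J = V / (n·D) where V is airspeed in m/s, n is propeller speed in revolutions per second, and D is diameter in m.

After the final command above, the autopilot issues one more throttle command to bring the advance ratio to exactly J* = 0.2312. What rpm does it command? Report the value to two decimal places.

rpm = 9600.68

set_propeller: D = 2.785 m, P = 2.456 m (p = P/D = 0.881867); state ← (V=0, rpm=0)
set_airspeed(77.52): V ← 77.52 m/s
adjust_airspeed(+10.07): V ← 77.52 +10.07 = 87.59 m/s
adjust_airspeed(+15.44): V ← 87.59 +15.44 = 103.03 m/s
throttle_to(667): rpm ← 667
throttle_to(7607): rpm ← 7607
adjust_throttle(-110): rpm ← 7607 -110 = 7497
final state: V = 103.03 m/s, rpm = 7497 → n = rpm/60 = 124.950000 rev/s
target J* = 0.2312; solve J* = V/(n·D) for n: n = V/(J*·D) = 103.03/(0.2312 × 2.785) = 160.011306 rev/s
rpm = 60·n = 9600.678375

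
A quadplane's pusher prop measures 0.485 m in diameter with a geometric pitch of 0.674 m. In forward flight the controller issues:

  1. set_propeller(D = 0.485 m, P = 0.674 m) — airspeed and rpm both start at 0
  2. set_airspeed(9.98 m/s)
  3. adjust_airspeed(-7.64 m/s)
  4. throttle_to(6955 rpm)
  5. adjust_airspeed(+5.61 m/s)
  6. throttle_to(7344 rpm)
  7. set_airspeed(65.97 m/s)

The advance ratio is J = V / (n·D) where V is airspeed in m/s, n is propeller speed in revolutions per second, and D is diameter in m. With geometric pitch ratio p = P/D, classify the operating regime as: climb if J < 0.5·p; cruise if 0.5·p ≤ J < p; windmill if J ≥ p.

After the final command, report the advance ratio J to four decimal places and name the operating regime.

set_propeller: D = 0.485 m, P = 0.674 m (p = P/D = 1.389691); state ← (V=0, rpm=0)
set_airspeed(9.98): V ← 9.98 m/s
adjust_airspeed(-7.64): V ← 9.98 -7.64 = 2.34 m/s
throttle_to(6955): rpm ← 6955
adjust_airspeed(+5.61): V ← 2.34 +5.61 = 7.95 m/s
throttle_to(7344): rpm ← 7344
set_airspeed(65.97): V ← 65.97 m/s
final state: V = 65.97 m/s, rpm = 7344 → n = rpm/60 = 122.400000 rev/s
J = V / (n·D) = 65.97 / (122.400000 × 0.485) = 1.111280
regime bands: climb J<0.6948 | cruise [0.6948, 1.3897) | windmill J≥1.3897
J = 1.1113 → cruise

J = 1.1113, regime = cruise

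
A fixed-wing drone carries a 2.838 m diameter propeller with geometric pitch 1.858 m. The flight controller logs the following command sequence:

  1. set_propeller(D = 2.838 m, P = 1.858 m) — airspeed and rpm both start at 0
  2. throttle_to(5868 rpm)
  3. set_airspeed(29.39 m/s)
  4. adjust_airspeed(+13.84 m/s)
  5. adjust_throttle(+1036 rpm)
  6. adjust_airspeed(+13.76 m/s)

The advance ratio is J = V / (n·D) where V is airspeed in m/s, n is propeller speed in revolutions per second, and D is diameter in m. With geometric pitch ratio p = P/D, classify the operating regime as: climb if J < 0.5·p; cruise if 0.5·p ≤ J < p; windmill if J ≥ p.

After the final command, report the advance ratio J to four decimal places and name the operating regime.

J = 0.1745, regime = climb

set_propeller: D = 2.838 m, P = 1.858 m (p = P/D = 0.654686); state ← (V=0, rpm=0)
throttle_to(5868): rpm ← 5868
set_airspeed(29.39): V ← 29.39 m/s
adjust_airspeed(+13.84): V ← 29.39 +13.84 = 43.23 m/s
adjust_throttle(+1036): rpm ← 5868 +1036 = 6904
adjust_airspeed(+13.76): V ← 43.23 +13.76 = 56.99 m/s
final state: V = 56.99 m/s, rpm = 6904 → n = rpm/60 = 115.066667 rev/s
J = V / (n·D) = 56.99 / (115.066667 × 2.838) = 0.174517
regime bands: climb J<0.3273 | cruise [0.3273, 0.6547) | windmill J≥0.6547
J = 0.1745 → climb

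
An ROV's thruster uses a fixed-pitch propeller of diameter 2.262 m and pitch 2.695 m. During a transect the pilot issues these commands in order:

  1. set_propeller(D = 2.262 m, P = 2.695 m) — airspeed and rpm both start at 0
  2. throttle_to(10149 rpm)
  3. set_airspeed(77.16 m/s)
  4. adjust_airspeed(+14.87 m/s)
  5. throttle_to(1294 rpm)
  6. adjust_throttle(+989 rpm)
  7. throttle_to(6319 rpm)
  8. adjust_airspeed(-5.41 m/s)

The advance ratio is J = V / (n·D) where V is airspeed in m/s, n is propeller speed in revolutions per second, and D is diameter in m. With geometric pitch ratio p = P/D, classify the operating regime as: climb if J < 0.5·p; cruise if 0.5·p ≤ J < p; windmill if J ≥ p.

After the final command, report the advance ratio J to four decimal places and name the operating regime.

J = 0.3636, regime = climb

set_propeller: D = 2.262 m, P = 2.695 m (p = P/D = 1.191424); state ← (V=0, rpm=0)
throttle_to(10149): rpm ← 10149
set_airspeed(77.16): V ← 77.16 m/s
adjust_airspeed(+14.87): V ← 77.16 +14.87 = 92.03 m/s
throttle_to(1294): rpm ← 1294
adjust_throttle(+989): rpm ← 1294 +989 = 2283
throttle_to(6319): rpm ← 6319
adjust_airspeed(-5.41): V ← 92.03 -5.41 = 86.62 m/s
final state: V = 86.62 m/s, rpm = 6319 → n = rpm/60 = 105.316667 rev/s
J = V / (n·D) = 86.62 / (105.316667 × 2.262) = 0.363604
regime bands: climb J<0.5957 | cruise [0.5957, 1.1914) | windmill J≥1.1914
J = 0.3636 → climb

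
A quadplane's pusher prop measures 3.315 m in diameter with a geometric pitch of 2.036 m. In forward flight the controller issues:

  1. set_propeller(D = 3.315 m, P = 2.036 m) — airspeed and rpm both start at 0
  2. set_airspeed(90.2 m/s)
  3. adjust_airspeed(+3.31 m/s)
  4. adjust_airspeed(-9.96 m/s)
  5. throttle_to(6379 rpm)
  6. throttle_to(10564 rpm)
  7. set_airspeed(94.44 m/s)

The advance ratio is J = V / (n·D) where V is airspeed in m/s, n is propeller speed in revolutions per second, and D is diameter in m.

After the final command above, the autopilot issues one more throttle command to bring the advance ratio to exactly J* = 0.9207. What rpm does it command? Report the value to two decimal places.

set_propeller: D = 3.315 m, P = 2.036 m (p = P/D = 0.614178); state ← (V=0, rpm=0)
set_airspeed(90.2): V ← 90.2 m/s
adjust_airspeed(+3.31): V ← 90.2 +3.31 = 93.51 m/s
adjust_airspeed(-9.96): V ← 93.51 -9.96 = 83.55 m/s
throttle_to(6379): rpm ← 6379
throttle_to(10564): rpm ← 10564
set_airspeed(94.44): V ← 94.44 m/s
final state: V = 94.44 m/s, rpm = 10564 → n = rpm/60 = 176.066667 rev/s
target J* = 0.9207; solve J* = V/(n·D) for n: n = V/(J*·D) = 94.44/(0.9207 × 3.315) = 30.942422 rev/s
rpm = 60·n = 1856.545310

rpm = 1856.55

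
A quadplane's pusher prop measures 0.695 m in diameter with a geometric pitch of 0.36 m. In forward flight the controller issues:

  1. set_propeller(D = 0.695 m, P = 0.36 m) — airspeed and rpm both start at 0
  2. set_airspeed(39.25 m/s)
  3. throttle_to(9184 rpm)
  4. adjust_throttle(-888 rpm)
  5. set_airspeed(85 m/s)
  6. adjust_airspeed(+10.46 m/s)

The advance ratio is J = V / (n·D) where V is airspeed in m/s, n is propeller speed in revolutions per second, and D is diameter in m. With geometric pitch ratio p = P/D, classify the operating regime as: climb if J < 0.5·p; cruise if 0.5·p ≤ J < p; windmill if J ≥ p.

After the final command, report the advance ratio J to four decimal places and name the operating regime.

set_propeller: D = 0.695 m, P = 0.36 m (p = P/D = 0.517986); state ← (V=0, rpm=0)
set_airspeed(39.25): V ← 39.25 m/s
throttle_to(9184): rpm ← 9184
adjust_throttle(-888): rpm ← 9184 -888 = 8296
set_airspeed(85): V ← 85 m/s
adjust_airspeed(+10.46): V ← 85 +10.46 = 95.46 m/s
final state: V = 95.46 m/s, rpm = 8296 → n = rpm/60 = 138.266667 rev/s
J = V / (n·D) = 95.46 / (138.266667 × 0.695) = 0.993389
regime bands: climb J<0.2590 | cruise [0.2590, 0.5180) | windmill J≥0.5180
J = 0.9934 → windmill

J = 0.9934, regime = windmill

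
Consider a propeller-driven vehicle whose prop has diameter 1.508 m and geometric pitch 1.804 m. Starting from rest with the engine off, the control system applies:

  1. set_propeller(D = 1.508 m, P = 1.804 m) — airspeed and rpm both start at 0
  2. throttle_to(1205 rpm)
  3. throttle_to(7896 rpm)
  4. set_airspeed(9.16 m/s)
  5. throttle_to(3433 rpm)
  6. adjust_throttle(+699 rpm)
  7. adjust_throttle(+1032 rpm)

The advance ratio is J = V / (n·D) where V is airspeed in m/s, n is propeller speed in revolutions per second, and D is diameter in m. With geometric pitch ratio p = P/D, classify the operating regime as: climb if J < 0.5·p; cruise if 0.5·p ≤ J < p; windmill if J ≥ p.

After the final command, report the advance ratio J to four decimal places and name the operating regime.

J = 0.0706, regime = climb

set_propeller: D = 1.508 m, P = 1.804 m (p = P/D = 1.196286); state ← (V=0, rpm=0)
throttle_to(1205): rpm ← 1205
throttle_to(7896): rpm ← 7896
set_airspeed(9.16): V ← 9.16 m/s
throttle_to(3433): rpm ← 3433
adjust_throttle(+699): rpm ← 3433 +699 = 4132
adjust_throttle(+1032): rpm ← 4132 +1032 = 5164
final state: V = 9.16 m/s, rpm = 5164 → n = rpm/60 = 86.066667 rev/s
J = V / (n·D) = 9.16 / (86.066667 × 1.508) = 0.070576
regime bands: climb J<0.5981 | cruise [0.5981, 1.1963) | windmill J≥1.1963
J = 0.0706 → climb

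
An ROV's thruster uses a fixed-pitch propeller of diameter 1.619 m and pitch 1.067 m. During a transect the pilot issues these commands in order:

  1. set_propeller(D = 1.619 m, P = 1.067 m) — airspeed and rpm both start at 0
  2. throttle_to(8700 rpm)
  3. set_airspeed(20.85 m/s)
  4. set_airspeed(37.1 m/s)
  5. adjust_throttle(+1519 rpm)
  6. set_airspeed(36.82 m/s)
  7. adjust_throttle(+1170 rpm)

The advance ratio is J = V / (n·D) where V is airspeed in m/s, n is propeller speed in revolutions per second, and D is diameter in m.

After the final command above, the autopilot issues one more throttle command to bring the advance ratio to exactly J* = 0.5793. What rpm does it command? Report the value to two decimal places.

rpm = 2355.51

set_propeller: D = 1.619 m, P = 1.067 m (p = P/D = 0.659049); state ← (V=0, rpm=0)
throttle_to(8700): rpm ← 8700
set_airspeed(20.85): V ← 20.85 m/s
set_airspeed(37.1): V ← 37.1 m/s
adjust_throttle(+1519): rpm ← 8700 +1519 = 10219
set_airspeed(36.82): V ← 36.82 m/s
adjust_throttle(+1170): rpm ← 10219 +1170 = 11389
final state: V = 36.82 m/s, rpm = 11389 → n = rpm/60 = 189.816667 rev/s
target J* = 0.5793; solve J* = V/(n·D) for n: n = V/(J*·D) = 36.82/(0.5793 × 1.619) = 39.258473 rev/s
rpm = 60·n = 2355.508400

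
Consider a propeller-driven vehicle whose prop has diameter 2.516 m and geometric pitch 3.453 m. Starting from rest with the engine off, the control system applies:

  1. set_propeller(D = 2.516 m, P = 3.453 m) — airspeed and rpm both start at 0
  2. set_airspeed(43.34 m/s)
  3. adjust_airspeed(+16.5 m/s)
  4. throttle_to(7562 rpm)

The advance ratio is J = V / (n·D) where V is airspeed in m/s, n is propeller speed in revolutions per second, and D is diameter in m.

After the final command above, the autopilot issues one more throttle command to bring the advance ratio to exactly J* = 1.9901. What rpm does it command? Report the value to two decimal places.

rpm = 717.06

set_propeller: D = 2.516 m, P = 3.453 m (p = P/D = 1.372417); state ← (V=0, rpm=0)
set_airspeed(43.34): V ← 43.34 m/s
adjust_airspeed(+16.5): V ← 43.34 +16.5 = 59.84 m/s
throttle_to(7562): rpm ← 7562
final state: V = 59.84 m/s, rpm = 7562 → n = rpm/60 = 126.033333 rev/s
target J* = 1.9901; solve J* = V/(n·D) for n: n = V/(J*·D) = 59.84/(1.9901 × 2.516) = 11.951050 rev/s
rpm = 60·n = 717.062975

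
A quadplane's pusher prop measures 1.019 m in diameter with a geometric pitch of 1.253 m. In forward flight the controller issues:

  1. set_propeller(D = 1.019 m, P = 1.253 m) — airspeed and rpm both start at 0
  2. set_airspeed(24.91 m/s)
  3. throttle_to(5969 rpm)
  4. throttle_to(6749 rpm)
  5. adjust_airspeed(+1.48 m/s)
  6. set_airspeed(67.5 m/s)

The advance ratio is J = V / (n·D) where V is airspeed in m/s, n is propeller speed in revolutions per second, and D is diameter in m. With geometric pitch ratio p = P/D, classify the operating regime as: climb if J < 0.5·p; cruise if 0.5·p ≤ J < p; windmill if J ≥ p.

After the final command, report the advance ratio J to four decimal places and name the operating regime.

set_propeller: D = 1.019 m, P = 1.253 m (p = P/D = 1.229637); state ← (V=0, rpm=0)
set_airspeed(24.91): V ← 24.91 m/s
throttle_to(5969): rpm ← 5969
throttle_to(6749): rpm ← 6749
adjust_airspeed(+1.48): V ← 24.91 +1.48 = 26.39 m/s
set_airspeed(67.5): V ← 67.5 m/s
final state: V = 67.5 m/s, rpm = 6749 → n = rpm/60 = 112.483333 rev/s
J = V / (n·D) = 67.5 / (112.483333 × 1.019) = 0.588900
regime bands: climb J<0.6148 | cruise [0.6148, 1.2296) | windmill J≥1.2296
J = 0.5889 → climb

J = 0.5889, regime = climb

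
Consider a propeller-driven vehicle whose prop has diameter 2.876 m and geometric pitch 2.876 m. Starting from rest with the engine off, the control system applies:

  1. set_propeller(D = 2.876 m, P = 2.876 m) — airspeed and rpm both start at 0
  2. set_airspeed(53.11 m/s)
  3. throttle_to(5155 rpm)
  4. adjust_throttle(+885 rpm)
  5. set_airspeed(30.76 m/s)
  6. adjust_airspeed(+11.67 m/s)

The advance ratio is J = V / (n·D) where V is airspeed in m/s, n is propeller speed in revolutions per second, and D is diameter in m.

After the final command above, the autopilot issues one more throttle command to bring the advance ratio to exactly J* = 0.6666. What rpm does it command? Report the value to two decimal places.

set_propeller: D = 2.876 m, P = 2.876 m (p = P/D = 1.000000); state ← (V=0, rpm=0)
set_airspeed(53.11): V ← 53.11 m/s
throttle_to(5155): rpm ← 5155
adjust_throttle(+885): rpm ← 5155 +885 = 6040
set_airspeed(30.76): V ← 30.76 m/s
adjust_airspeed(+11.67): V ← 30.76 +11.67 = 42.43 m/s
final state: V = 42.43 m/s, rpm = 6040 → n = rpm/60 = 100.666667 rev/s
target J* = 0.6666; solve J* = V/(n·D) for n: n = V/(J*·D) = 42.43/(0.6666 × 2.876) = 22.131907 rev/s
rpm = 60·n = 1327.914433

rpm = 1327.91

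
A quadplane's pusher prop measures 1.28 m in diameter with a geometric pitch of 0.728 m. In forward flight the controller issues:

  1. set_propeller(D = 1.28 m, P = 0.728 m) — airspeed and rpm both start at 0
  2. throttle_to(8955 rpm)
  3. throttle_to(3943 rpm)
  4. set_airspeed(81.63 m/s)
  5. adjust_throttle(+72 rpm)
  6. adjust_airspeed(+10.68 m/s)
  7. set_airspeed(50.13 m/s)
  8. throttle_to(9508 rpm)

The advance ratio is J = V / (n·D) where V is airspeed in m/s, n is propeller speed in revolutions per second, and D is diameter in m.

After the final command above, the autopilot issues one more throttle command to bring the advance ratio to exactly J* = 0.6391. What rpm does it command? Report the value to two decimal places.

set_propeller: D = 1.28 m, P = 0.728 m (p = P/D = 0.568750); state ← (V=0, rpm=0)
throttle_to(8955): rpm ← 8955
throttle_to(3943): rpm ← 3943
set_airspeed(81.63): V ← 81.63 m/s
adjust_throttle(+72): rpm ← 3943 +72 = 4015
adjust_airspeed(+10.68): V ← 81.63 +10.68 = 92.31 m/s
set_airspeed(50.13): V ← 50.13 m/s
throttle_to(9508): rpm ← 9508
final state: V = 50.13 m/s, rpm = 9508 → n = rpm/60 = 158.466667 rev/s
target J* = 0.6391; solve J* = V/(n·D) for n: n = V/(J*·D) = 50.13/(0.6391 × 1.28) = 61.280023 rev/s
rpm = 60·n = 3676.801361

rpm = 3676.80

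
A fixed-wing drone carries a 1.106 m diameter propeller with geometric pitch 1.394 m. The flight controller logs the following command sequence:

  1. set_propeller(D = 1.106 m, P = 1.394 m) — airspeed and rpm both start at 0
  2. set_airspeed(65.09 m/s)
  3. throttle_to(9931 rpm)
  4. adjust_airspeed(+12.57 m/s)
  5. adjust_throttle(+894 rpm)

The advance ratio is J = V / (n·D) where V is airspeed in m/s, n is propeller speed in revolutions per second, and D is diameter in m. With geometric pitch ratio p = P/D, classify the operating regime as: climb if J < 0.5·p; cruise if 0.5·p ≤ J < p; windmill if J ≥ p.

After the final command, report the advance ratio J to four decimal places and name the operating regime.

J = 0.3892, regime = climb

set_propeller: D = 1.106 m, P = 1.394 m (p = P/D = 1.260398); state ← (V=0, rpm=0)
set_airspeed(65.09): V ← 65.09 m/s
throttle_to(9931): rpm ← 9931
adjust_airspeed(+12.57): V ← 65.09 +12.57 = 77.66 m/s
adjust_throttle(+894): rpm ← 9931 +894 = 10825
final state: V = 77.66 m/s, rpm = 10825 → n = rpm/60 = 180.416667 rev/s
J = V / (n·D) = 77.66 / (180.416667 × 1.106) = 0.389194
regime bands: climb J<0.6302 | cruise [0.6302, 1.2604) | windmill J≥1.2604
J = 0.3892 → climb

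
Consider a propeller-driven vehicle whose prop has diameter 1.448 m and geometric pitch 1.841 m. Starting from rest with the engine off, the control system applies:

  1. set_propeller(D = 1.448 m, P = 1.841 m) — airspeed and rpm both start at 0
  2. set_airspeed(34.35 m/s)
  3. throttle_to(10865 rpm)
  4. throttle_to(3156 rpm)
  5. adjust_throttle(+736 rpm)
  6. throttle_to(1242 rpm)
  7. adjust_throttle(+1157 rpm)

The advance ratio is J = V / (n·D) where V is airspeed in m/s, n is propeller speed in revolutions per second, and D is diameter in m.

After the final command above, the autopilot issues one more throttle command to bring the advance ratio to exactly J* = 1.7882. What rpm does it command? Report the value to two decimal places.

rpm = 795.96

set_propeller: D = 1.448 m, P = 1.841 m (p = P/D = 1.271409); state ← (V=0, rpm=0)
set_airspeed(34.35): V ← 34.35 m/s
throttle_to(10865): rpm ← 10865
throttle_to(3156): rpm ← 3156
adjust_throttle(+736): rpm ← 3156 +736 = 3892
throttle_to(1242): rpm ← 1242
adjust_throttle(+1157): rpm ← 1242 +1157 = 2399
final state: V = 34.35 m/s, rpm = 2399 → n = rpm/60 = 39.983333 rev/s
target J* = 1.7882; solve J* = V/(n·D) for n: n = V/(J*·D) = 34.35/(1.7882 × 1.448) = 13.266064 rev/s
rpm = 60·n = 795.963842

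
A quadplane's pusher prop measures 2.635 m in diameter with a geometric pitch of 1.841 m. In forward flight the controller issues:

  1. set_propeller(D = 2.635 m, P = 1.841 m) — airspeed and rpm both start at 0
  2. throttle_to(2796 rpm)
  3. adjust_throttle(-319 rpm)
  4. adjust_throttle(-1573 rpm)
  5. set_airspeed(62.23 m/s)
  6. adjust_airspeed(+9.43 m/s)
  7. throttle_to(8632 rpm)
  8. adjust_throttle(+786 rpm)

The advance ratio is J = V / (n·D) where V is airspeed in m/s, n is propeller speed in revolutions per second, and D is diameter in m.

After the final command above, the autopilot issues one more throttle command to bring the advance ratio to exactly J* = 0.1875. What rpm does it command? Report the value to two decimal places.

rpm = 8702.54

set_propeller: D = 2.635 m, P = 1.841 m (p = P/D = 0.698672); state ← (V=0, rpm=0)
throttle_to(2796): rpm ← 2796
adjust_throttle(-319): rpm ← 2796 -319 = 2477
adjust_throttle(-1573): rpm ← 2477 -1573 = 904
set_airspeed(62.23): V ← 62.23 m/s
adjust_airspeed(+9.43): V ← 62.23 +9.43 = 71.66 m/s
throttle_to(8632): rpm ← 8632
adjust_throttle(+786): rpm ← 8632 +786 = 9418
final state: V = 71.66 m/s, rpm = 9418 → n = rpm/60 = 156.966667 rev/s
target J* = 0.1875; solve J* = V/(n·D) for n: n = V/(J*·D) = 71.66/(0.1875 × 2.635) = 145.042378 rev/s
rpm = 60·n = 8702.542694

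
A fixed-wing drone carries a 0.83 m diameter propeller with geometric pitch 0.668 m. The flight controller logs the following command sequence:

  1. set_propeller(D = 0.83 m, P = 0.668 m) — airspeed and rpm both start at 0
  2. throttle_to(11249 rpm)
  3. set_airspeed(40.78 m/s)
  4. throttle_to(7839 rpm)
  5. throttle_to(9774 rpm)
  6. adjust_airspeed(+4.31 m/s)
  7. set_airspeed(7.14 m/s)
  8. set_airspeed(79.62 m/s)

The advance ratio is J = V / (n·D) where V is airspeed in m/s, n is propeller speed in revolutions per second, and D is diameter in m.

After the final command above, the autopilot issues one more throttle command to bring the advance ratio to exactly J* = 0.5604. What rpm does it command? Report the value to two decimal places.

set_propeller: D = 0.83 m, P = 0.668 m (p = P/D = 0.804819); state ← (V=0, rpm=0)
throttle_to(11249): rpm ← 11249
set_airspeed(40.78): V ← 40.78 m/s
throttle_to(7839): rpm ← 7839
throttle_to(9774): rpm ← 9774
adjust_airspeed(+4.31): V ← 40.78 +4.31 = 45.09 m/s
set_airspeed(7.14): V ← 7.14 m/s
set_airspeed(79.62): V ← 79.62 m/s
final state: V = 79.62 m/s, rpm = 9774 → n = rpm/60 = 162.900000 rev/s
target J* = 0.5604; solve J* = V/(n·D) for n: n = V/(J*·D) = 79.62/(0.5604 × 0.83) = 171.177214 rev/s
rpm = 60·n = 10270.632853

rpm = 10270.63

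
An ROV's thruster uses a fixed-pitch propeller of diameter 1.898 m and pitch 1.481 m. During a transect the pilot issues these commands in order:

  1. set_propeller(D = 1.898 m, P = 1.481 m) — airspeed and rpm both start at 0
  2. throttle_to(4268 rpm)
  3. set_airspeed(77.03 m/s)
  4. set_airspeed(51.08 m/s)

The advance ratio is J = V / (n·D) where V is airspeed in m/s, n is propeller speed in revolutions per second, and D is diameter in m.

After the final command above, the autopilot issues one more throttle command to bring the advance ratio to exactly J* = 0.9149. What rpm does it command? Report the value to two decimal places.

rpm = 1764.95

set_propeller: D = 1.898 m, P = 1.481 m (p = P/D = 0.780295); state ← (V=0, rpm=0)
throttle_to(4268): rpm ← 4268
set_airspeed(77.03): V ← 77.03 m/s
set_airspeed(51.08): V ← 51.08 m/s
final state: V = 51.08 m/s, rpm = 4268 → n = rpm/60 = 71.133333 rev/s
target J* = 0.9149; solve J* = V/(n·D) for n: n = V/(J*·D) = 51.08/(0.9149 × 1.898) = 29.415826 rev/s
rpm = 60·n = 1764.949580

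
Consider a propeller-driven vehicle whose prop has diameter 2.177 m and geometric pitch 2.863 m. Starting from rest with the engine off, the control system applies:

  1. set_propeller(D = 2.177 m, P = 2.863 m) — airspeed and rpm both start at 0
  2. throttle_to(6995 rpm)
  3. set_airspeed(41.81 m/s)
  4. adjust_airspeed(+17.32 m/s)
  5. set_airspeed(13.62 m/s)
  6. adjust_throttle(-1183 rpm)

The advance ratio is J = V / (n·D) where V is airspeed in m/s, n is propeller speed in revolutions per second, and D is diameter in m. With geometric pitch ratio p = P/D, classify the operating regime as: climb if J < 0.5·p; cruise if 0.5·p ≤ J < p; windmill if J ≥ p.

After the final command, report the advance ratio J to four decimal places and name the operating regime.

set_propeller: D = 2.177 m, P = 2.863 m (p = P/D = 1.315113); state ← (V=0, rpm=0)
throttle_to(6995): rpm ← 6995
set_airspeed(41.81): V ← 41.81 m/s
adjust_airspeed(+17.32): V ← 41.81 +17.32 = 59.13 m/s
set_airspeed(13.62): V ← 13.62 m/s
adjust_throttle(-1183): rpm ← 6995 -1183 = 5812
final state: V = 13.62 m/s, rpm = 5812 → n = rpm/60 = 96.866667 rev/s
J = V / (n·D) = 13.62 / (96.866667 × 2.177) = 0.064587
regime bands: climb J<0.6576 | cruise [0.6576, 1.3151) | windmill J≥1.3151
J = 0.0646 → climb

J = 0.0646, regime = climb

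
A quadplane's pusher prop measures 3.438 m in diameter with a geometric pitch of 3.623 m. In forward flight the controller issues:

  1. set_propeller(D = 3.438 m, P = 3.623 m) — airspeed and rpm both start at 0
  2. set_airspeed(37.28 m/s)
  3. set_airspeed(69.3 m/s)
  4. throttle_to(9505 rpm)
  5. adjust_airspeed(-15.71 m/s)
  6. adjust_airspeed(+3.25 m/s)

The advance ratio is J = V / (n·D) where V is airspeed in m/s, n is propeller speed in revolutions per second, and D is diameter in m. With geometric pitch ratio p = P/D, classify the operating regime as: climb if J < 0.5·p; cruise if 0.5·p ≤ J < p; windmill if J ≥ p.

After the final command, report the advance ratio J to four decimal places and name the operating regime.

set_propeller: D = 3.438 m, P = 3.623 m (p = P/D = 1.053810); state ← (V=0, rpm=0)
set_airspeed(37.28): V ← 37.28 m/s
set_airspeed(69.3): V ← 69.3 m/s
throttle_to(9505): rpm ← 9505
adjust_airspeed(-15.71): V ← 69.3 -15.71 = 53.59 m/s
adjust_airspeed(+3.25): V ← 53.59 +3.25 = 56.84 m/s
final state: V = 56.84 m/s, rpm = 9505 → n = rpm/60 = 158.416667 rev/s
J = V / (n·D) = 56.84 / (158.416667 × 3.438) = 0.104363
regime bands: climb J<0.5269 | cruise [0.5269, 1.0538) | windmill J≥1.0538
J = 0.1044 → climb

J = 0.1044, regime = climb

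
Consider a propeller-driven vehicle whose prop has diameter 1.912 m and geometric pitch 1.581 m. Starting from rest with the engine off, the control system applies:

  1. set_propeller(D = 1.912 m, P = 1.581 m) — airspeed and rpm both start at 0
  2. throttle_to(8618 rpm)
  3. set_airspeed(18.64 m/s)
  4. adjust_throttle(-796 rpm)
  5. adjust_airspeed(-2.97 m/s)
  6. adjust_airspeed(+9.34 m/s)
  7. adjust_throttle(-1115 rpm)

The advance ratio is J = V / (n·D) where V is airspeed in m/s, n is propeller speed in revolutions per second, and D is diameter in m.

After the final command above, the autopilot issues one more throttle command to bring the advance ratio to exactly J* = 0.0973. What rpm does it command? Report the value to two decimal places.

set_propeller: D = 1.912 m, P = 1.581 m (p = P/D = 0.826883); state ← (V=0, rpm=0)
throttle_to(8618): rpm ← 8618
set_airspeed(18.64): V ← 18.64 m/s
adjust_throttle(-796): rpm ← 8618 -796 = 7822
adjust_airspeed(-2.97): V ← 18.64 -2.97 = 15.67 m/s
adjust_airspeed(+9.34): V ← 15.67 +9.34 = 25.01 m/s
adjust_throttle(-1115): rpm ← 7822 -1115 = 6707
final state: V = 25.01 m/s, rpm = 6707 → n = rpm/60 = 111.783333 rev/s
target J* = 0.0973; solve J* = V/(n·D) for n: n = V/(J*·D) = 25.01/(0.0973 × 1.912) = 134.435189 rev/s
rpm = 60·n = 8066.111367

rpm = 8066.11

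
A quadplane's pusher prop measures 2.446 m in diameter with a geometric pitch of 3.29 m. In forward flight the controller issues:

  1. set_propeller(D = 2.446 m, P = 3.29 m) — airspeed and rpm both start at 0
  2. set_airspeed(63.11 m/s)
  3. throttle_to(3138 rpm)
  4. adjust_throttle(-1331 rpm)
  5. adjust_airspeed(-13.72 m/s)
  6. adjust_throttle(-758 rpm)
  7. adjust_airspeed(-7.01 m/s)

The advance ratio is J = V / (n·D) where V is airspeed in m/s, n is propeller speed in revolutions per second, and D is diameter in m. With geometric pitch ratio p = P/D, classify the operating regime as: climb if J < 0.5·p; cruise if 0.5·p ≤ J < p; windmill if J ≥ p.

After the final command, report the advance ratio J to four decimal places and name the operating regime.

set_propeller: D = 2.446 m, P = 3.29 m (p = P/D = 1.345053); state ← (V=0, rpm=0)
set_airspeed(63.11): V ← 63.11 m/s
throttle_to(3138): rpm ← 3138
adjust_throttle(-1331): rpm ← 3138 -1331 = 1807
adjust_airspeed(-13.72): V ← 63.11 -13.72 = 49.39 m/s
adjust_throttle(-758): rpm ← 1807 -758 = 1049
adjust_airspeed(-7.01): V ← 49.39 -7.01 = 42.38 m/s
final state: V = 42.38 m/s, rpm = 1049 → n = rpm/60 = 17.483333 rev/s
J = V / (n·D) = 42.38 / (17.483333 × 2.446) = 0.991015
regime bands: climb J<0.6725 | cruise [0.6725, 1.3451) | windmill J≥1.3451
J = 0.9910 → cruise

J = 0.9910, regime = cruise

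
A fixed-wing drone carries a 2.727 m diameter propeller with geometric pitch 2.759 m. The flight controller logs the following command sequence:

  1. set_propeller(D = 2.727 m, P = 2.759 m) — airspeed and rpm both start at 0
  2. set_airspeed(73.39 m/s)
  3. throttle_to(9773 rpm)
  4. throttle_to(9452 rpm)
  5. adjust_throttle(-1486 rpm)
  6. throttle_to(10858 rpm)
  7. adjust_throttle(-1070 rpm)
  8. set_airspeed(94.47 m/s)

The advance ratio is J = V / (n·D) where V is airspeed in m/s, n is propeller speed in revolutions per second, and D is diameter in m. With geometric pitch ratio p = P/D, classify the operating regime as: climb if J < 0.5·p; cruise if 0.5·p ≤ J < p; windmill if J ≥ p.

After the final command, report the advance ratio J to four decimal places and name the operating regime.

J = 0.2124, regime = climb

set_propeller: D = 2.727 m, P = 2.759 m (p = P/D = 1.011735); state ← (V=0, rpm=0)
set_airspeed(73.39): V ← 73.39 m/s
throttle_to(9773): rpm ← 9773
throttle_to(9452): rpm ← 9452
adjust_throttle(-1486): rpm ← 9452 -1486 = 7966
throttle_to(10858): rpm ← 10858
adjust_throttle(-1070): rpm ← 10858 -1070 = 9788
set_airspeed(94.47): V ← 94.47 m/s
final state: V = 94.47 m/s, rpm = 9788 → n = rpm/60 = 163.133333 rev/s
J = V / (n·D) = 94.47 / (163.133333 × 2.727) = 0.212357
regime bands: climb J<0.5059 | cruise [0.5059, 1.0117) | windmill J≥1.0117
J = 0.2124 → climb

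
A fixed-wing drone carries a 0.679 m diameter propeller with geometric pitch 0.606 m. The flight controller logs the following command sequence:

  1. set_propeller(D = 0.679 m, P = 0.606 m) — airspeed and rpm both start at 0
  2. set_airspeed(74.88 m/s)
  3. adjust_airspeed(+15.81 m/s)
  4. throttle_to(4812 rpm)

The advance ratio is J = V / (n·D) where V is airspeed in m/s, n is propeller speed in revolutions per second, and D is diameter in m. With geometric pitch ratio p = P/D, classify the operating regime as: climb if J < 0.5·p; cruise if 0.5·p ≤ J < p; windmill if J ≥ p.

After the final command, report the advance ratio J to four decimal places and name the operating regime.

J = 1.6654, regime = windmill

set_propeller: D = 0.679 m, P = 0.606 m (p = P/D = 0.892489); state ← (V=0, rpm=0)
set_airspeed(74.88): V ← 74.88 m/s
adjust_airspeed(+15.81): V ← 74.88 +15.81 = 90.69 m/s
throttle_to(4812): rpm ← 4812
final state: V = 90.69 m/s, rpm = 4812 → n = rpm/60 = 80.200000 rev/s
J = V / (n·D) = 90.69 / (80.200000 × 0.679) = 1.665387
regime bands: climb J<0.4462 | cruise [0.4462, 0.8925) | windmill J≥0.8925
J = 1.6654 → windmill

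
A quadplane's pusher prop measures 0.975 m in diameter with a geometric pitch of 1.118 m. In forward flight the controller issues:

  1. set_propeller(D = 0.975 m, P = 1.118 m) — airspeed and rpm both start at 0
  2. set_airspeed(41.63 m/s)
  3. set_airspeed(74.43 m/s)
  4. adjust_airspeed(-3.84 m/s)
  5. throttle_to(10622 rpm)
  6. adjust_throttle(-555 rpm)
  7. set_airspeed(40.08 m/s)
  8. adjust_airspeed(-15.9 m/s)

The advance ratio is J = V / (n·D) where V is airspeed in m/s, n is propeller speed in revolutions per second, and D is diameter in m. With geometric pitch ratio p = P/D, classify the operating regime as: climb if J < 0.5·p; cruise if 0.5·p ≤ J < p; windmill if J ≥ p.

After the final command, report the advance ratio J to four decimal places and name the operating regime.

set_propeller: D = 0.975 m, P = 1.118 m (p = P/D = 1.146667); state ← (V=0, rpm=0)
set_airspeed(41.63): V ← 41.63 m/s
set_airspeed(74.43): V ← 74.43 m/s
adjust_airspeed(-3.84): V ← 74.43 -3.84 = 70.59 m/s
throttle_to(10622): rpm ← 10622
adjust_throttle(-555): rpm ← 10622 -555 = 10067
set_airspeed(40.08): V ← 40.08 m/s
adjust_airspeed(-15.9): V ← 40.08 -15.9 = 24.18 m/s
final state: V = 24.18 m/s, rpm = 10067 → n = rpm/60 = 167.783333 rev/s
J = V / (n·D) = 24.18 / (167.783333 × 0.975) = 0.147810
regime bands: climb J<0.5733 | cruise [0.5733, 1.1467) | windmill J≥1.1467
J = 0.1478 → climb

J = 0.1478, regime = climb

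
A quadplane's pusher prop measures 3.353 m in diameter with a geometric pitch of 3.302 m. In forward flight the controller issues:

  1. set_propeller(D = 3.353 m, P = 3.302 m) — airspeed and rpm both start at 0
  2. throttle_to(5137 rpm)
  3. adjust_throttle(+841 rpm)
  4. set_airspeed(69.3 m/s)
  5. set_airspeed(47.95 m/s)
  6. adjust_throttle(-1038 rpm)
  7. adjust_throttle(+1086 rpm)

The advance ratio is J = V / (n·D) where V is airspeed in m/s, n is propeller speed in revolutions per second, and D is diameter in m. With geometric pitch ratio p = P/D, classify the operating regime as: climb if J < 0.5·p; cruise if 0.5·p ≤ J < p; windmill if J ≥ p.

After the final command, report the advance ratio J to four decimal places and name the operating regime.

J = 0.1424, regime = climb

set_propeller: D = 3.353 m, P = 3.302 m (p = P/D = 0.984790); state ← (V=0, rpm=0)
throttle_to(5137): rpm ← 5137
adjust_throttle(+841): rpm ← 5137 +841 = 5978
set_airspeed(69.3): V ← 69.3 m/s
set_airspeed(47.95): V ← 47.95 m/s
adjust_throttle(-1038): rpm ← 5978 -1038 = 4940
adjust_throttle(+1086): rpm ← 4940 +1086 = 6026
final state: V = 47.95 m/s, rpm = 6026 → n = rpm/60 = 100.433333 rev/s
J = V / (n·D) = 47.95 / (100.433333 × 3.353) = 0.142389
regime bands: climb J<0.4924 | cruise [0.4924, 0.9848) | windmill J≥0.9848
J = 0.1424 → climb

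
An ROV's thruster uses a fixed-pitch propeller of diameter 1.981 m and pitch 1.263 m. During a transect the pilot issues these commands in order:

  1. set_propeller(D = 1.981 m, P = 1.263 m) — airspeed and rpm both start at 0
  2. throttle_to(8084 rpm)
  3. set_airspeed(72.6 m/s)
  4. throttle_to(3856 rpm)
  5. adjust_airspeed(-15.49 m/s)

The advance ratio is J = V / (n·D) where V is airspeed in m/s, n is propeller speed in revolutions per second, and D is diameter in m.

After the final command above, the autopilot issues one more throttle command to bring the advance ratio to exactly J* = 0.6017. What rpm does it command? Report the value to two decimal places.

set_propeller: D = 1.981 m, P = 1.263 m (p = P/D = 0.637557); state ← (V=0, rpm=0)
throttle_to(8084): rpm ← 8084
set_airspeed(72.6): V ← 72.6 m/s
throttle_to(3856): rpm ← 3856
adjust_airspeed(-15.49): V ← 72.6 -15.49 = 57.11 m/s
final state: V = 57.11 m/s, rpm = 3856 → n = rpm/60 = 64.266667 rev/s
target J* = 0.6017; solve J* = V/(n·D) for n: n = V/(J*·D) = 57.11/(0.6017 × 1.981) = 47.912372 rev/s
rpm = 60·n = 2874.742327

rpm = 2874.74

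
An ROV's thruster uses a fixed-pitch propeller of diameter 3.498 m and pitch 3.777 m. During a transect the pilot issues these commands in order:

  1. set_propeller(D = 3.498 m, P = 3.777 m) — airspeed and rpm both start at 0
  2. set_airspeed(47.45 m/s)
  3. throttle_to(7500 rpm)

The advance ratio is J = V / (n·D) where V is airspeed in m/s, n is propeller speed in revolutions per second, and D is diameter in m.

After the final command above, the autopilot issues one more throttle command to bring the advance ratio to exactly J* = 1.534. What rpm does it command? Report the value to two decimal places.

set_propeller: D = 3.498 m, P = 3.777 m (p = P/D = 1.079760); state ← (V=0, rpm=0)
set_airspeed(47.45): V ← 47.45 m/s
throttle_to(7500): rpm ← 7500
final state: V = 47.45 m/s, rpm = 7500 → n = rpm/60 = 125.000000 rev/s
target J* = 1.534; solve J* = V/(n·D) for n: n = V/(J*·D) = 47.45/(1.534 × 3.498) = 8.842825 rev/s
rpm = 60·n = 530.569526

rpm = 530.57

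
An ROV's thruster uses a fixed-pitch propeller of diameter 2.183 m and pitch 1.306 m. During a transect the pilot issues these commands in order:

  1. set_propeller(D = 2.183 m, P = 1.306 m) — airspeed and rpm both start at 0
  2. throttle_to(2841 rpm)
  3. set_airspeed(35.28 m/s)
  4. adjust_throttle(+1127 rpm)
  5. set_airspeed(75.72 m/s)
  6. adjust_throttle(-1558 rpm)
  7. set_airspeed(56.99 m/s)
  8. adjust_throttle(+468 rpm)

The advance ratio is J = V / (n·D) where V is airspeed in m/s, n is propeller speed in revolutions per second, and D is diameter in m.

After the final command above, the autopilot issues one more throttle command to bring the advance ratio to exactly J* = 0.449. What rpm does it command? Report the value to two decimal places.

rpm = 3488.59

set_propeller: D = 2.183 m, P = 1.306 m (p = P/D = 0.598259); state ← (V=0, rpm=0)
throttle_to(2841): rpm ← 2841
set_airspeed(35.28): V ← 35.28 m/s
adjust_throttle(+1127): rpm ← 2841 +1127 = 3968
set_airspeed(75.72): V ← 75.72 m/s
adjust_throttle(-1558): rpm ← 3968 -1558 = 2410
set_airspeed(56.99): V ← 56.99 m/s
adjust_throttle(+468): rpm ← 2410 +468 = 2878
final state: V = 56.99 m/s, rpm = 2878 → n = rpm/60 = 47.966667 rev/s
target J* = 0.449; solve J* = V/(n·D) for n: n = V/(J*·D) = 56.99/(0.449 × 2.183) = 58.143153 rev/s
rpm = 60·n = 3488.589189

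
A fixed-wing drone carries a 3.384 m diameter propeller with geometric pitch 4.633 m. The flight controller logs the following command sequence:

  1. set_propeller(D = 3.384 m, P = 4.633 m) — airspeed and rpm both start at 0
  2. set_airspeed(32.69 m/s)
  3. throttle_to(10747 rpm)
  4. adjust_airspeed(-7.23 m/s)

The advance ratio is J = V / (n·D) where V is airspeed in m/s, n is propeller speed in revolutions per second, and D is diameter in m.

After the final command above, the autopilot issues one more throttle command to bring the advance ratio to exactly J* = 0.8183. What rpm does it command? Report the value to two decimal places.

rpm = 551.65

set_propeller: D = 3.384 m, P = 4.633 m (p = P/D = 1.369090); state ← (V=0, rpm=0)
set_airspeed(32.69): V ← 32.69 m/s
throttle_to(10747): rpm ← 10747
adjust_airspeed(-7.23): V ← 32.69 -7.23 = 25.46 m/s
final state: V = 25.46 m/s, rpm = 10747 → n = rpm/60 = 179.116667 rev/s
target J* = 0.8183; solve J* = V/(n·D) for n: n = V/(J*·D) = 25.46/(0.8183 × 3.384) = 9.194233 rev/s
rpm = 60·n = 551.653965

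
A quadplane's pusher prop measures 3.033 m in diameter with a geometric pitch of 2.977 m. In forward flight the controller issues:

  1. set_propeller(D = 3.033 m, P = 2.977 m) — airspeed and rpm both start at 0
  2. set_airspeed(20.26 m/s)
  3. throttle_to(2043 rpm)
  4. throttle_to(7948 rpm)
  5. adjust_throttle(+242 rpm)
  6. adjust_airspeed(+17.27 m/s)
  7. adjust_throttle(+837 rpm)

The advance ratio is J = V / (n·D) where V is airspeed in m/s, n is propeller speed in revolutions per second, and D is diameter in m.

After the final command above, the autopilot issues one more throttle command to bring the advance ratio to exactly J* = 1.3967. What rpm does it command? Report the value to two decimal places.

rpm = 531.56

set_propeller: D = 3.033 m, P = 2.977 m (p = P/D = 0.981536); state ← (V=0, rpm=0)
set_airspeed(20.26): V ← 20.26 m/s
throttle_to(2043): rpm ← 2043
throttle_to(7948): rpm ← 7948
adjust_throttle(+242): rpm ← 7948 +242 = 8190
adjust_airspeed(+17.27): V ← 20.26 +17.27 = 37.53 m/s
adjust_throttle(+837): rpm ← 8190 +837 = 9027
final state: V = 37.53 m/s, rpm = 9027 → n = rpm/60 = 150.450000 rev/s
target J* = 1.3967; solve J* = V/(n·D) for n: n = V/(J*·D) = 37.53/(1.3967 × 3.033) = 8.859374 rev/s
rpm = 60·n = 531.562422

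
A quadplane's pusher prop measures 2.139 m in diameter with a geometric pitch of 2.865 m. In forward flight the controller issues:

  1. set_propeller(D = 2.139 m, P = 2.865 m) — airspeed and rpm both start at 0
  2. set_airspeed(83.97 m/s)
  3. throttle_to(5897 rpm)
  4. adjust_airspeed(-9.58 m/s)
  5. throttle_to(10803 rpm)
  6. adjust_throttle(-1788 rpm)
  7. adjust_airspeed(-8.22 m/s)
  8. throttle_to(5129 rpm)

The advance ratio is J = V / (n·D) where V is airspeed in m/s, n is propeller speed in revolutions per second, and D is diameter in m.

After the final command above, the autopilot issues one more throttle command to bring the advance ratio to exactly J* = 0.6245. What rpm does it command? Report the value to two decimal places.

rpm = 2972.14

set_propeller: D = 2.139 m, P = 2.865 m (p = P/D = 1.339411); state ← (V=0, rpm=0)
set_airspeed(83.97): V ← 83.97 m/s
throttle_to(5897): rpm ← 5897
adjust_airspeed(-9.58): V ← 83.97 -9.58 = 74.39 m/s
throttle_to(10803): rpm ← 10803
adjust_throttle(-1788): rpm ← 10803 -1788 = 9015
adjust_airspeed(-8.22): V ← 74.39 -8.22 = 66.17 m/s
throttle_to(5129): rpm ← 5129
final state: V = 66.17 m/s, rpm = 5129 → n = rpm/60 = 85.483333 rev/s
target J* = 0.6245; solve J* = V/(n·D) for n: n = V/(J*·D) = 66.17/(0.6245 × 2.139) = 49.535655 rev/s
rpm = 60·n = 2972.139282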